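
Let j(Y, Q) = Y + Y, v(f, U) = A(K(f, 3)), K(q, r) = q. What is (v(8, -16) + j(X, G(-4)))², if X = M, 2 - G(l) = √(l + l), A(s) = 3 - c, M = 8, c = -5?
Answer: 576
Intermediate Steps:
A(s) = 8 (A(s) = 3 - 1*(-5) = 3 + 5 = 8)
v(f, U) = 8
G(l) = 2 - √2*√l (G(l) = 2 - √(l + l) = 2 - √(2*l) = 2 - √2*√l)
X = 8
j(Y, Q) = 2*Y
(v(8, -16) + j(X, G(-4)))² = (8 + 2*8)² = (8 + 16)² = 24² = 576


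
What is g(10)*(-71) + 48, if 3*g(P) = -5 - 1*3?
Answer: 712/3 ≈ 237.33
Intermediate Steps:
g(P) = -8/3 (g(P) = (-5 - 1*3)/3 = (-5 - 3)/3 = (1/3)*(-8) = -8/3)
g(10)*(-71) + 48 = -8/3*(-71) + 48 = 568/3 + 48 = 712/3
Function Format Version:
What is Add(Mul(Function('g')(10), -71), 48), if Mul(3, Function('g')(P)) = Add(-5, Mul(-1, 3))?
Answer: Rational(712, 3) ≈ 237.33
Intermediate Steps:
Function('g')(P) = Rational(-8, 3) (Function('g')(P) = Mul(Rational(1, 3), Add(-5, Mul(-1, 3))) = Mul(Rational(1, 3), Add(-5, -3)) = Mul(Rational(1, 3), -8) = Rational(-8, 3))
Add(Mul(Function('g')(10), -71), 48) = Add(Mul(Rational(-8, 3), -71), 48) = Add(Rational(568, 3), 48) = Rational(712, 3)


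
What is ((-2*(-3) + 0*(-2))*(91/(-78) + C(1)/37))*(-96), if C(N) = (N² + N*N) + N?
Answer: 23136/37 ≈ 625.30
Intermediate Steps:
C(N) = N + 2*N² (C(N) = (N² + N²) + N = 2*N² + N = N + 2*N²)
((-2*(-3) + 0*(-2))*(91/(-78) + C(1)/37))*(-96) = ((-2*(-3) + 0*(-2))*(91/(-78) + (1*(1 + 2*1))/37))*(-96) = ((6 + 0)*(91*(-1/78) + (1*(1 + 2))*(1/37)))*(-96) = (6*(-7/6 + (1*3)*(1/37)))*(-96) = (6*(-7/6 + 3*(1/37)))*(-96) = (6*(-7/6 + 3/37))*(-96) = (6*(-241/222))*(-96) = -241/37*(-96) = 23136/37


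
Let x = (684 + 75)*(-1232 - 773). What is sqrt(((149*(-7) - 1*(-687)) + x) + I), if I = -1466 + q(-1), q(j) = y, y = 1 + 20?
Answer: 2*I*sqrt(380899) ≈ 1234.3*I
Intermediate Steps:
y = 21
q(j) = 21
x = -1521795 (x = 759*(-2005) = -1521795)
I = -1445 (I = -1466 + 21 = -1445)
sqrt(((149*(-7) - 1*(-687)) + x) + I) = sqrt(((149*(-7) - 1*(-687)) - 1521795) - 1445) = sqrt(((-1043 + 687) - 1521795) - 1445) = sqrt((-356 - 1521795) - 1445) = sqrt(-1522151 - 1445) = sqrt(-1523596) = 2*I*sqrt(380899)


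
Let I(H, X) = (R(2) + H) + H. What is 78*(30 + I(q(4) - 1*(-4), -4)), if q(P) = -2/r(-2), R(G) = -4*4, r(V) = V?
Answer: 1872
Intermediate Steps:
R(G) = -16
q(P) = 1 (q(P) = -2/(-2) = -2*(-1/2) = 1)
I(H, X) = -16 + 2*H (I(H, X) = (-16 + H) + H = -16 + 2*H)
78*(30 + I(q(4) - 1*(-4), -4)) = 78*(30 + (-16 + 2*(1 - 1*(-4)))) = 78*(30 + (-16 + 2*(1 + 4))) = 78*(30 + (-16 + 2*5)) = 78*(30 + (-16 + 10)) = 78*(30 - 6) = 78*24 = 1872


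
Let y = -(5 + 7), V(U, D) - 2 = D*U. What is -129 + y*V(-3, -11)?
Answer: -549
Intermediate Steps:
V(U, D) = 2 + D*U
y = -12 (y = -1*12 = -12)
-129 + y*V(-3, -11) = -129 - 12*(2 - 11*(-3)) = -129 - 12*(2 + 33) = -129 - 12*35 = -129 - 420 = -549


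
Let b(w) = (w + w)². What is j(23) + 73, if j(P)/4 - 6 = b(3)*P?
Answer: 3409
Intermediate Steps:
b(w) = 4*w² (b(w) = (2*w)² = 4*w²)
j(P) = 24 + 144*P (j(P) = 24 + 4*((4*3²)*P) = 24 + 4*((4*9)*P) = 24 + 4*(36*P) = 24 + 144*P)
j(23) + 73 = (24 + 144*23) + 73 = (24 + 3312) + 73 = 3336 + 73 = 3409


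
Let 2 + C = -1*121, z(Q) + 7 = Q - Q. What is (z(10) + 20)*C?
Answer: -1599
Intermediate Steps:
z(Q) = -7 (z(Q) = -7 + (Q - Q) = -7 + 0 = -7)
C = -123 (C = -2 - 1*121 = -2 - 121 = -123)
(z(10) + 20)*C = (-7 + 20)*(-123) = 13*(-123) = -1599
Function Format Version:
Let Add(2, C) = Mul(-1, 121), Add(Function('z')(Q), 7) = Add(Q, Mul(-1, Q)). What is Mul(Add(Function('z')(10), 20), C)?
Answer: -1599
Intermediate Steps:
Function('z')(Q) = -7 (Function('z')(Q) = Add(-7, Add(Q, Mul(-1, Q))) = Add(-7, 0) = -7)
C = -123 (C = Add(-2, Mul(-1, 121)) = Add(-2, -121) = -123)
Mul(Add(Function('z')(10), 20), C) = Mul(Add(-7, 20), -123) = Mul(13, -123) = -1599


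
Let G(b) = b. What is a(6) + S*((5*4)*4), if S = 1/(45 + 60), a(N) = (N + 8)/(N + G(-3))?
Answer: 38/7 ≈ 5.4286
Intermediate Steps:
a(N) = (8 + N)/(-3 + N) (a(N) = (N + 8)/(N - 3) = (8 + N)/(-3 + N))
S = 1/105 ≈ 0.0095238
a(6) + S*((5*4)*4) = (8 + 6)/(-3 + 6) + ((5*4)*4)/105 = 14/3 + (20*4)/105 = (1/3)*14 + (1/105)*80 = 14/3 + 16/21 = 38/7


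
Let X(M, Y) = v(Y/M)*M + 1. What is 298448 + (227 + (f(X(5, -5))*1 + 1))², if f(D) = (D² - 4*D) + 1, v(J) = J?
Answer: 366569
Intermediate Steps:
X(M, Y) = 1 + Y (X(M, Y) = (Y/M)*M + 1 = Y + 1 = 1 + Y)
f(D) = 1 + D² - 4*D
298448 + (227 + (f(X(5, -5))*1 + 1))² = 298448 + (227 + ((1 + (1 - 5)² - 4*(1 - 5))*1 + 1))² = 298448 + (227 + ((1 + (-4)² - 4*(-4))*1 + 1))² = 298448 + (227 + ((1 + 16 + 16)*1 + 1))² = 298448 + (227 + (33*1 + 1))² = 298448 + (227 + (33 + 1))² = 298448 + (227 + 34)² = 298448 + 261² = 298448 + 68121 = 366569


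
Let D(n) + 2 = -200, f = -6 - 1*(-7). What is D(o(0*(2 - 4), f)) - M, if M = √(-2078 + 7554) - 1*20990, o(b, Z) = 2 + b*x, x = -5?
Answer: 20714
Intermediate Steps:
f = 1 (f = -6 + 7 = 1)
o(b, Z) = 2 - 5*b (o(b, Z) = 2 + b*(-5) = 2 - 5*b)
D(n) = -202 (D(n) = -2 - 200 = -202)
M = -20916 (M = √5476 - 20990 = 74 - 20990 = -20916)
D(o(0*(2 - 4), f)) - M = -202 - 1*(-20916) = -202 + 20916 = 20714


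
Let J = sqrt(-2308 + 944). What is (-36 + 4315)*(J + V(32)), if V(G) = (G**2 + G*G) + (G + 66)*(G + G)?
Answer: 35601280 + 8558*I*sqrt(341) ≈ 3.5601e+7 + 1.5803e+5*I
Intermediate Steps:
V(G) = 2*G**2 + 2*G*(66 + G) (V(G) = (G**2 + G**2) + (66 + G)*(2*G) = 2*G**2 + 2*G*(66 + G))
J = 2*I*sqrt(341) (J = sqrt(-1364) = 2*I*sqrt(341) ≈ 36.932*I)
(-36 + 4315)*(J + V(32)) = (-36 + 4315)*(2*I*sqrt(341) + 4*32*(33 + 32)) = 4279*(2*I*sqrt(341) + 4*32*65) = 4279*(2*I*sqrt(341) + 8320) = 4279*(8320 + 2*I*sqrt(341)) = 35601280 + 8558*I*sqrt(341)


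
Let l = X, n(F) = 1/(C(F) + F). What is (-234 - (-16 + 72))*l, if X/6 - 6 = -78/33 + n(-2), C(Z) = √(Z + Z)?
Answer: -64815/11 + 435*I ≈ -5892.3 + 435.0*I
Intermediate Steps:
C(Z) = √2*√Z (C(Z) = √(2*Z) = √2*√Z)
n(F) = 1/(F + √2*√F) (n(F) = 1/(√2*√F + F) = 1/(F + √2*√F))
X = 240/11 + 3*(-2 - 2*I)/4 (X = 36 + 6*(-78/33 + 1/(-2 + √2*√(-2))) = 36 + 6*(-78*1/33 + 1/(-2 + √2*(I*√2))) = 36 + 6*(-26/11 + 1/(-2 + 2*I)) = 36 + 6*(-26/11 + (-2 - 2*I)/8) = 36 + (-156/11 + 3*(-2 - 2*I)/4) = 240/11 + 3*(-2 - 2*I)/4 ≈ 20.318 - 1.5*I)
l = 447/22 - 3*I/2 ≈ 20.318 - 1.5*I
(-234 - (-16 + 72))*l = (-234 - (-16 + 72))*(447/22 - 3*I/2) = (-234 - 1*56)*(447/22 - 3*I/2) = (-234 - 56)*(447/22 - 3*I/2) = -290*(447/22 - 3*I/2) = -64815/11 + 435*I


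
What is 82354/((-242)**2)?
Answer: 41177/29282 ≈ 1.4062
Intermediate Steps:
82354/((-242)**2) = 82354/58564 = 82354*(1/58564) = 41177/29282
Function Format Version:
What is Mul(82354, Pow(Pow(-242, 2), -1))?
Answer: Rational(41177, 29282) ≈ 1.4062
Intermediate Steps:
Mul(82354, Pow(Pow(-242, 2), -1)) = Mul(82354, Pow(58564, -1)) = Mul(82354, Rational(1, 58564)) = Rational(41177, 29282)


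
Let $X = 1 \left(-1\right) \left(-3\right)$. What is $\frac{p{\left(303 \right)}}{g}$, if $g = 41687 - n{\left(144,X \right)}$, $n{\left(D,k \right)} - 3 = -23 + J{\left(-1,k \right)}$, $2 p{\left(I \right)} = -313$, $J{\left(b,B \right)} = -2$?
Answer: $- \frac{313}{83418} \approx -0.0037522$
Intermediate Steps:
$p{\left(I \right)} = - \frac{313}{2}$ ($p{\left(I \right)} = \frac{1}{2} \left(-313\right) = - \frac{313}{2}$)
$X = 3$ ($X = \left(-1\right) \left(-3\right) = 3$)
$n{\left(D,k \right)} = -22$ ($n{\left(D,k \right)} = 3 - 25 = -22$)
$g = 41709$ ($g = 41687 - -22 = 41687 + 22 = 41709$)
$\frac{p{\left(303 \right)}}{g} = - \frac{313}{2 \cdot 41709} = \left(- \frac{313}{2}\right) \frac{1}{41709} = - \frac{313}{83418}$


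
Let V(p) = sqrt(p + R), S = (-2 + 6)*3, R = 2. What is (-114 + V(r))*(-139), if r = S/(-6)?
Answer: 15846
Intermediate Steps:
S = 12 (S = 4*3 = 12)
r = -2 (r = 12/(-6) = 12*(-1/6) = -2)
V(p) = sqrt(2 + p) (V(p) = sqrt(p + 2) = sqrt(2 + p))
(-114 + V(r))*(-139) = (-114 + sqrt(2 - 2))*(-139) = (-114 + sqrt(0))*(-139) = (-114 + 0)*(-139) = -114*(-139) = 15846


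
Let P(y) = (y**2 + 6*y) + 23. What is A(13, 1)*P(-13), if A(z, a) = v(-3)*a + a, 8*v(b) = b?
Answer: 285/4 ≈ 71.250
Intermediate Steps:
P(y) = 23 + y**2 + 6*y
v(b) = b/8
A(z, a) = 5*a/8 (A(z, a) = ((1/8)*(-3))*a + a = -3*a/8 + a = 5*a/8)
A(13, 1)*P(-13) = ((5/8)*1)*(23 + (-13)**2 + 6*(-13)) = 5*(23 + 169 - 78)/8 = (5/8)*114 = 285/4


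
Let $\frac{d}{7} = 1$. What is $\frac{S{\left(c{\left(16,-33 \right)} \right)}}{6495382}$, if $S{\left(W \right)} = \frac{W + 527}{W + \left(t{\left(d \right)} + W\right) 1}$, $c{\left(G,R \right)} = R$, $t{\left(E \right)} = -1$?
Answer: $- \frac{247}{217595297} \approx -1.1351 \cdot 10^{-6}$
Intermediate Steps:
$d = 7$ ($d = 7 \cdot 1 = 7$)
$S{\left(W \right)} = \frac{527 + W}{-1 + 2 W}$ ($S{\left(W \right)} = \frac{W + 527}{W + \left(-1 + W\right) 1} = \frac{527 + W}{W + \left(-1 + W\right)} = \frac{527 + W}{-1 + 2 W}$)
$\frac{S{\left(c{\left(16,-33 \right)} \right)}}{6495382} = \frac{\frac{1}{-1 + 2 \left(-33\right)} \left(527 - 33\right)}{6495382} = \frac{1}{-1 - 66} \cdot 494 \cdot \frac{1}{6495382} = \frac{1}{-67} \cdot 494 \cdot \frac{1}{6495382} = \left(- \frac{1}{67}\right) 494 \cdot \frac{1}{6495382} = \left(- \frac{494}{67}\right) \frac{1}{6495382} = - \frac{247}{217595297}$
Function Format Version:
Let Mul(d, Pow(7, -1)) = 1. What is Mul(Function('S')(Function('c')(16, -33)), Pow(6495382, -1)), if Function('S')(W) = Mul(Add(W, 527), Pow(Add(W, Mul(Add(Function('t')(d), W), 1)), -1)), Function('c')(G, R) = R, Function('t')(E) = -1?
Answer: Rational(-247, 217595297) ≈ -1.1351e-6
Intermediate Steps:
d = 7 (d = Mul(7, 1) = 7)
Function('S')(W) = Mul(Pow(Add(-1, Mul(2, W)), -1), Add(527, W)) (Function('S')(W) = Mul(Add(W, 527), Pow(Add(W, Mul(Add(-1, W), 1)), -1)) = Mul(Add(527, W), Pow(Add(W, Add(-1, W)), -1)) = Mul(Add(527, W), Pow(Add(-1, Mul(2, W)), -1)) = Mul(Pow(Add(-1, Mul(2, W)), -1), Add(527, W)))
Mul(Function('S')(Function('c')(16, -33)), Pow(6495382, -1)) = Mul(Mul(Pow(Add(-1, Mul(2, -33)), -1), Add(527, -33)), Pow(6495382, -1)) = Mul(Mul(Pow(Add(-1, -66), -1), 494), Rational(1, 6495382)) = Mul(Mul(Pow(-67, -1), 494), Rational(1, 6495382)) = Mul(Mul(Rational(-1, 67), 494), Rational(1, 6495382)) = Mul(Rational(-494, 67), Rational(1, 6495382)) = Rational(-247, 217595297)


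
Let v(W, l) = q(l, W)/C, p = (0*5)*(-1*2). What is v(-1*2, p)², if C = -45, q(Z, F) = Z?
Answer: 0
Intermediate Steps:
p = 0 (p = 0*(-2) = 0)
v(W, l) = -l/45 (v(W, l) = l/(-45) = l*(-1/45) = -l/45)
v(-1*2, p)² = (-1/45*0)² = 0² = 0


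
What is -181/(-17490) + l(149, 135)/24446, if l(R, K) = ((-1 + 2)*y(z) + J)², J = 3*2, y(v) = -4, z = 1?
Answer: 2247343/213780270 ≈ 0.010512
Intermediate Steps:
J = 6
l(R, K) = 4 (l(R, K) = ((-1 + 2)*(-4) + 6)² = (1*(-4) + 6)² = (-4 + 6)² = 2² = 4)
-181/(-17490) + l(149, 135)/24446 = -181/(-17490) + 4/24446 = -181*(-1/17490) + 4*(1/24446) = 181/17490 + 2/12223 = 2247343/213780270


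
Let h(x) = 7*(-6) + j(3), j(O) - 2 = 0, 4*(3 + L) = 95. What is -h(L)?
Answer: 40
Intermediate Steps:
L = 83/4 (L = -3 + (¼)*95 = -3 + 95/4 = 83/4 ≈ 20.750)
j(O) = 2 (j(O) = 2 + 0 = 2)
h(x) = -40 (h(x) = 7*(-6) + 2 = -42 + 2 = -40)
-h(L) = -1*(-40) = 40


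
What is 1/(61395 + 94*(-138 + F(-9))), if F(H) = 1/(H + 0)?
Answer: 9/435713 ≈ 2.0656e-5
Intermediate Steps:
F(H) = 1/H
1/(61395 + 94*(-138 + F(-9))) = 1/(61395 + 94*(-138 + 1/(-9))) = 1/(61395 + 94*(-138 - ⅑)) = 1/(61395 + 94*(-1243/9)) = 1/(61395 - 116842/9) = 1/(435713/9) = 9/435713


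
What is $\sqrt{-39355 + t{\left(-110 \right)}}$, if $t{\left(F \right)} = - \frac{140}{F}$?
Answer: $\frac{3 i \sqrt{529089}}{11} \approx 198.38 i$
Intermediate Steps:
$\sqrt{-39355 + t{\left(-110 \right)}} = \sqrt{-39355 - \frac{140}{-110}} = \sqrt{-39355 - - \frac{14}{11}} = \sqrt{-39355 + \frac{14}{11}} = \sqrt{- \frac{432891}{11}} = \frac{3 i \sqrt{529089}}{11}$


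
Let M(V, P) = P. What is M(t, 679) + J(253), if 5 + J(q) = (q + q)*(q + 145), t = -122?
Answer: 202062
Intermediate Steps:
J(q) = -5 + 2*q*(145 + q) (J(q) = -5 + (q + q)*(q + 145) = -5 + (2*q)*(145 + q) = -5 + 2*q*(145 + q))
M(t, 679) + J(253) = 679 + (-5 + 2*253**2 + 290*253) = 679 + (-5 + 2*64009 + 73370) = 679 + (-5 + 128018 + 73370) = 679 + 201383 = 202062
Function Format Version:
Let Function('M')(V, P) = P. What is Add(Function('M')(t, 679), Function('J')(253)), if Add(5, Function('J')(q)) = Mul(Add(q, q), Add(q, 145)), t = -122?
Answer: 202062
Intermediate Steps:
Function('J')(q) = Add(-5, Mul(2, q, Add(145, q))) (Function('J')(q) = Add(-5, Mul(Add(q, q), Add(q, 145))) = Add(-5, Mul(Mul(2, q), Add(145, q))) = Add(-5, Mul(2, q, Add(145, q))))
Add(Function('M')(t, 679), Function('J')(253)) = Add(679, Add(-5, Mul(2, Pow(253, 2)), Mul(290, 253))) = Add(679, Add(-5, Mul(2, 64009), 73370)) = Add(679, Add(-5, 128018, 73370)) = Add(679, 201383) = 202062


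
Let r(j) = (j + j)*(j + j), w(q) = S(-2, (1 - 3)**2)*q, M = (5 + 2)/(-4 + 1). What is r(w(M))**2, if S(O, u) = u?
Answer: 9834496/81 ≈ 1.2141e+5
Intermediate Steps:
M = -7/3 (M = 7/(-3) = 7*(-1/3) = -7/3 ≈ -2.3333)
w(q) = 4*q (w(q) = (1 - 3)**2*q = (-2)**2*q = 4*q)
r(j) = 4*j**2 (r(j) = (2*j)*(2*j) = 4*j**2)
r(w(M))**2 = (4*(4*(-7/3))**2)**2 = (4*(-28/3)**2)**2 = (4*(784/9))**2 = (3136/9)**2 = 9834496/81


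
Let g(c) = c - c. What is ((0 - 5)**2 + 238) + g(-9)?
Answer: 263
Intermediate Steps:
g(c) = 0
((0 - 5)**2 + 238) + g(-9) = ((0 - 5)**2 + 238) + 0 = ((-5)**2 + 238) + 0 = (25 + 238) + 0 = 263 + 0 = 263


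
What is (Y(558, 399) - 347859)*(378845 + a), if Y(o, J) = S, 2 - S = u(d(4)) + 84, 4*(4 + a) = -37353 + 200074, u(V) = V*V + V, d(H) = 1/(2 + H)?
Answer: -21019496374055/144 ≈ -1.4597e+11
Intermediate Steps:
u(V) = V + V² (u(V) = V² + V = V + V²)
a = 162705/4 (a = -4 + (-37353 + 200074)/4 = -4 + (¼)*162721 = -4 + 162721/4 = 162705/4 ≈ 40676.)
S = -2959/36 (S = 2 - ((1 + 1/(2 + 4))/(2 + 4) + 84) = 2 - ((1 + 1/6)/6 + 84) = 2 - ((1 + ⅙)/6 + 84) = 2 - ((⅙)*(7/6) + 84) = 2 - (7/36 + 84) = 2 - 1*3031/36 = 2 - 3031/36 = -2959/36 ≈ -82.194)
Y(o, J) = -2959/36
(Y(558, 399) - 347859)*(378845 + a) = (-2959/36 - 347859)*(378845 + 162705/4) = -12525883/36*1678085/4 = -21019496374055/144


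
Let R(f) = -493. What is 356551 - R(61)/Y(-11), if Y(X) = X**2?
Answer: 43143164/121 ≈ 3.5656e+5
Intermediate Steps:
356551 - R(61)/Y(-11) = 356551 - (-493)/((-11)**2) = 356551 - (-493)/121 = 356551 - 1*(-493/121) = 356551 + 493/121 = 43143164/121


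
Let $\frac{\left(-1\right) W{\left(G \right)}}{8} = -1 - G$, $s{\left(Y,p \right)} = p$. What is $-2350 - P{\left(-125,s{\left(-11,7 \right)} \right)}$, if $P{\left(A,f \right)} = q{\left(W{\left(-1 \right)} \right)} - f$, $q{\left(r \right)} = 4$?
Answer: $-2347$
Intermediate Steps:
$W{\left(G \right)} = 8 + 8 G$ ($W{\left(G \right)} = - 8 \left(-1 - G\right) = 8 + 8 G$)
$P{\left(A,f \right)} = 4 - f$
$-2350 - P{\left(-125,s{\left(-11,7 \right)} \right)} = -2350 - \left(4 - 7\right) = -2350 - -3 = -2350 + 3 = -2347$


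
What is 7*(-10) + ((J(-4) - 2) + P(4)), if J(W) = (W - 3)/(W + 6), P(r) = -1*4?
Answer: -159/2 ≈ -79.500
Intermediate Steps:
P(r) = -4
J(W) = (-3 + W)/(6 + W)
7*(-10) + ((J(-4) - 2) + P(4)) = 7*(-10) + (((-3 - 4)/(6 - 4) - 2) - 4) = -70 + ((-7/2 - 2) - 4) = -70 + (-11/2 - 4) = -70 - 19/2 = -159/2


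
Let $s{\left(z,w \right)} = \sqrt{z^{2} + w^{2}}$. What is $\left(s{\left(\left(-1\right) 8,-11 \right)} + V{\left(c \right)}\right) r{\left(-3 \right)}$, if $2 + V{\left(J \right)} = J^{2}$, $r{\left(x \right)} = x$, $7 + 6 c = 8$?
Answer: $\frac{71}{12} - 3 \sqrt{185} \approx -34.888$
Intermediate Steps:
$c = \frac{1}{6}$ ($c = - \frac{7}{6} + \frac{1}{6} \cdot 8 = - \frac{7}{6} + \frac{4}{3} = \frac{1}{6} \approx 0.16667$)
$s{\left(z,w \right)} = \sqrt{w^{2} + z^{2}}$
$V{\left(J \right)} = -2 + J^{2}$
$\left(s{\left(\left(-1\right) 8,-11 \right)} + V{\left(c \right)}\right) r{\left(-3 \right)} = \left(\sqrt{\left(-11\right)^{2} + \left(\left(-1\right) 8\right)^{2}} - \left(2 - \left(\frac{1}{6}\right)^{2}\right)\right) \left(-3\right) = \left(\sqrt{121 + \left(-8\right)^{2}} + \left(-2 + \frac{1}{36}\right)\right) \left(-3\right) = \left(\sqrt{121 + 64} - \frac{71}{36}\right) \left(-3\right) = \left(\sqrt{185} - \frac{71}{36}\right) \left(-3\right) = \left(- \frac{71}{36} + \sqrt{185}\right) \left(-3\right) = \frac{71}{12} - 3 \sqrt{185}$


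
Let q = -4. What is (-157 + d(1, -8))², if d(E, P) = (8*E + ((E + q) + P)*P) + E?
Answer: 3600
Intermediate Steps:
d(E, P) = 9*E + P*(-4 + E + P) (d(E, P) = (8*E + ((E - 4) + P)*P) + E = (8*E + ((-4 + E) + P)*P) + E = (8*E + (-4 + E + P)*P) + E = (8*E + P*(-4 + E + P)) + E = 9*E + P*(-4 + E + P))
(-157 + d(1, -8))² = (-157 + ((-8)² - 4*(-8) + 9*1 + 1*(-8)))² = (-157 + (64 + 32 + 9 - 8))² = (-157 + 97)² = (-60)² = 3600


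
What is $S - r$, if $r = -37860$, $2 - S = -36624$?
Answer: $74486$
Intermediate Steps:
$S = 36626$ ($S = 2 - -36624 = 2 + 36624 = 36626$)
$S - r = 36626 - -37860 = 36626 + 37860 = 74486$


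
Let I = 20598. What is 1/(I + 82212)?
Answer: 1/102810 ≈ 9.7267e-6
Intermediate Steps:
1/(I + 82212) = 1/(20598 + 82212) = 1/102810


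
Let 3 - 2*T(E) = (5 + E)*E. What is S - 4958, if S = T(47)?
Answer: -12357/2 ≈ -6178.5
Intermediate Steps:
T(E) = 3/2 - E*(5 + E)/2 (T(E) = 3/2 - (5 + E)*E/2 = 3/2 - E*(5 + E)/2)
S = -2441/2 (S = 3/2 - 5/2*47 - 1/2*47**2 = 3/2 - 235/2 - 1/2*2209 = 3/2 - 235/2 - 2209/2 = -2441/2 ≈ -1220.5)
S - 4958 = -2441/2 - 4958 = -12357/2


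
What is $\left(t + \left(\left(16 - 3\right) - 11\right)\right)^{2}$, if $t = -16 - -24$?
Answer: $100$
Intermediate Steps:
$t = 8$ ($t = -16 + 24 = 8$)
$\left(t + \left(\left(16 - 3\right) - 11\right)\right)^{2} = \left(8 + \left(\left(16 - 3\right) - 11\right)\right)^{2} = \left(8 + \left(13 - 11\right)\right)^{2} = \left(8 + 2\right)^{2} = 10^{2} = 100$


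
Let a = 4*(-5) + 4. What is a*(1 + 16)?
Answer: -272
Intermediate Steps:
a = -16 (a = -20 + 4 = -16)
a*(1 + 16) = -16*(1 + 16) = -16*17 = -272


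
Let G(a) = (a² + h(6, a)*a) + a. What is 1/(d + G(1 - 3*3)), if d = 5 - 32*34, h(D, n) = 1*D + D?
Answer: -1/1123 ≈ -0.00089047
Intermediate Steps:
h(D, n) = 2*D (h(D, n) = D + D = 2*D)
d = -1083 (d = 5 - 1088 = -1083)
G(a) = a² + 13*a (G(a) = (a² + (2*6)*a) + a = (a² + 12*a) + a = a² + 13*a)
1/(d + G(1 - 3*3)) = 1/(-1083 + (1 - 3*3)*(13 + (1 - 3*3))) = 1/(-1083 + (1 - 9)*(13 + (1 - 9))) = 1/(-1083 - 8*(13 - 8)) = 1/(-1083 - 8*5) = 1/(-1083 - 40) = 1/(-1123) = -1/1123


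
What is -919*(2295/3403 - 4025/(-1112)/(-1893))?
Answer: -4427112158755/7163369448 ≈ -618.02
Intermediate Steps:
-919*(2295/3403 - 4025/(-1112)/(-1893)) = -919*(2295*(1/3403) - 4025*(-1/1112)*(-1/1893)) = -919*(2295/3403 + (4025/1112)*(-1/1893)) = -919*(2295/3403 - 4025/2105016) = -919*4817314645/7163369448 = -4427112158755/7163369448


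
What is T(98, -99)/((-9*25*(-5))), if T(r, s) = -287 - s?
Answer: -188/1125 ≈ -0.16711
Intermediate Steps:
T(98, -99)/((-9*25*(-5))) = (-287 - 1*(-99))/((-9*25*(-5))) = (-287 + 99)/((-225*(-5))) = -188/1125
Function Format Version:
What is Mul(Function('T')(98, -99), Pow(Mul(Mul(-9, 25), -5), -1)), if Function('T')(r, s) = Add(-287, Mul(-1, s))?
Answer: Rational(-188, 1125) ≈ -0.16711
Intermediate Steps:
Mul(Function('T')(98, -99), Pow(Mul(Mul(-9, 25), -5), -1)) = Mul(Add(-287, Mul(-1, -99)), Pow(Mul(Mul(-9, 25), -5), -1)) = Mul(Add(-287, 99), Pow(Mul(-225, -5), -1)) = Mul(-188, Pow(1125, -1)) = Mul(-188, Rational(1, 1125)) = Rational(-188, 1125)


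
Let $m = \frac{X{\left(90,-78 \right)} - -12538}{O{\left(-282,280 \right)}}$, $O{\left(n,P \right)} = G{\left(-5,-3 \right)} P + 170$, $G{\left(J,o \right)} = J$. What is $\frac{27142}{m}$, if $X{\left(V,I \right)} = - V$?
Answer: $- \frac{8346165}{3112} \approx -2681.9$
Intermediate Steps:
$O{\left(n,P \right)} = 170 - 5 P$ ($O{\left(n,P \right)} = - 5 P + 170 = 170 - 5 P$)
$m = - \frac{6224}{615}$ ($m = \frac{\left(-1\right) 90 - -12538}{170 - 1400} = \frac{-90 + 12538}{170 - 1400} = \frac{12448}{-1230} = 12448 \left(- \frac{1}{1230}\right) = - \frac{6224}{615} \approx -10.12$)
$\frac{27142}{m} = \frac{27142}{- \frac{6224}{615}} = 27142 \left(- \frac{615}{6224}\right) = - \frac{8346165}{3112}$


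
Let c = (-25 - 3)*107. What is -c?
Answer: 2996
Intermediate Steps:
c = -2996 (c = -28*107 = -2996)
-c = -1*(-2996) = 2996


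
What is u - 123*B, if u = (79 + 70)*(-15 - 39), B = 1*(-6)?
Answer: -7308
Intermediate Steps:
B = -6
u = -8046 (u = 149*(-54) = -8046)
u - 123*B = -8046 - 123*(-6) = -8046 + 738 = -7308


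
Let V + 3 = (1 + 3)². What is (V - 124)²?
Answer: 12321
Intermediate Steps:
V = 13 (V = -3 + (1 + 3)² = -3 + 4² = -3 + 16 = 13)
(V - 124)² = (13 - 124)² = (-111)² = 12321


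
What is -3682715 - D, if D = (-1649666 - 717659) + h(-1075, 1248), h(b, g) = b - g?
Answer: -1313067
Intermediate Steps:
D = -2369648 (D = (-1649666 - 717659) + (-1075 - 1*1248) = -2367325 + (-1075 - 1248) = -2367325 - 2323 = -2369648)
-3682715 - D = -3682715 - 1*(-2369648) = -3682715 + 2369648 = -1313067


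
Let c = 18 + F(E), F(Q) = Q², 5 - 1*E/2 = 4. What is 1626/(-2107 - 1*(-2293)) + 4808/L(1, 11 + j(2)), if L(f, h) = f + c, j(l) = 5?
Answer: 155281/713 ≈ 217.79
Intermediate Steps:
E = 2 (E = 10 - 2*4 = 10 - 8 = 2)
c = 22 (c = 18 + 2² = 18 + 4 = 22)
L(f, h) = 22 + f (L(f, h) = f + 22 = 22 + f)
1626/(-2107 - 1*(-2293)) + 4808/L(1, 11 + j(2)) = 1626/(-2107 - 1*(-2293)) + 4808/(22 + 1) = 1626/(-2107 + 2293) + 4808/23 = 1626/186 + 4808*(1/23) = 1626*(1/186) + 4808/23 = 271/31 + 4808/23 = 155281/713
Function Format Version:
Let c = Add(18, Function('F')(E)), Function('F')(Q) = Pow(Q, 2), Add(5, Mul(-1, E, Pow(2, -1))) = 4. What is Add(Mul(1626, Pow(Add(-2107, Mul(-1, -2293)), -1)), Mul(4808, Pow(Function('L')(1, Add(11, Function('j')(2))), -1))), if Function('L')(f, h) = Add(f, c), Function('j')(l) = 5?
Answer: Rational(155281, 713) ≈ 217.79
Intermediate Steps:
E = 2 (E = Add(10, Mul(-2, 4)) = Add(10, -8) = 2)
c = 22 (c = Add(18, Pow(2, 2)) = Add(18, 4) = 22)
Function('L')(f, h) = Add(22, f) (Function('L')(f, h) = Add(f, 22) = Add(22, f))
Add(Mul(1626, Pow(Add(-2107, Mul(-1, -2293)), -1)), Mul(4808, Pow(Function('L')(1, Add(11, Function('j')(2))), -1))) = Add(Mul(1626, Pow(Add(-2107, Mul(-1, -2293)), -1)), Mul(4808, Pow(Add(22, 1), -1))) = Add(Mul(1626, Pow(Add(-2107, 2293), -1)), Mul(4808, Pow(23, -1))) = Add(Mul(1626, Pow(186, -1)), Mul(4808, Rational(1, 23))) = Add(Mul(1626, Rational(1, 186)), Rational(4808, 23)) = Add(Rational(271, 31), Rational(4808, 23)) = Rational(155281, 713)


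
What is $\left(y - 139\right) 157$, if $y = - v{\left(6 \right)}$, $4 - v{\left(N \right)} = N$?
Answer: $-21509$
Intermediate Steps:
$v{\left(N \right)} = 4 - N$
$y = 2$ ($y = - (4 - 6) = \left(-1\right) \left(-2\right) = 2$)
$\left(y - 139\right) 157 = \left(2 - 139\right) 157 = \left(-137\right) 157 = -21509$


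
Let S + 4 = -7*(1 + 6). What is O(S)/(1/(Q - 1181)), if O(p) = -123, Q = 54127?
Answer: -6512358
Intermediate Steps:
S = -53 (S = -4 - 7*(1 + 6) = -4 - 7*7 = -4 - 49 = -53)
O(S)/(1/(Q - 1181)) = -123/(1/(54127 - 1181)) = -123/(1/52946) = -123/1/52946 = -123*52946 = -6512358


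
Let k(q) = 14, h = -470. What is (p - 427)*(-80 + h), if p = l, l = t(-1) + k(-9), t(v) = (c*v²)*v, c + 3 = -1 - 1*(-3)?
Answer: 226600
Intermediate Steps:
c = -1 (c = -3 + (-1 - 1*(-3)) = -3 + (-1 + 3) = -3 + 2 = -1)
t(v) = -v³ (t(v) = (-v²)*v = -v³)
l = 15 (l = -1*(-1)³ + 14 = -1*(-1) + 14 = 1 + 14 = 15)
p = 15
(p - 427)*(-80 + h) = (15 - 427)*(-80 - 470) = -412*(-550) = 226600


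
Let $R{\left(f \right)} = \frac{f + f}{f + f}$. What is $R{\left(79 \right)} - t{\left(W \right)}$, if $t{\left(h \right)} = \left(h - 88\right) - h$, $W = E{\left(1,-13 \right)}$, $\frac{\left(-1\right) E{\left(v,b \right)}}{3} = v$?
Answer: $89$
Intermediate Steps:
$E{\left(v,b \right)} = - 3 v$
$W = -3$ ($W = \left(-3\right) 1 = -3$)
$R{\left(f \right)} = 1$ ($R{\left(f \right)} = \frac{2 f}{2 f} = 2 f \frac{1}{2 f} = 1$)
$t{\left(h \right)} = -88$ ($t{\left(h \right)} = \left(h - 88\right) - h = \left(-88 + h\right) - h = -88$)
$R{\left(79 \right)} - t{\left(W \right)} = 1 - -88 = 1 + 88 = 89$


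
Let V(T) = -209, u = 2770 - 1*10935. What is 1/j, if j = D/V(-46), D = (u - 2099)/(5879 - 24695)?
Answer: -491568/1283 ≈ -383.14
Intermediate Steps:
u = -8165 (u = 2770 - 10935 = -8165)
D = 1283/2352 (D = (-8165 - 2099)/(5879 - 24695) = -10264/(-18816) = -10264*(-1/18816) = 1283/2352 ≈ 0.54549)
j = -1283/491568 (j = (1283/2352)/(-209) = (1283/2352)*(-1/209) = -1283/491568 ≈ -0.0026100)
1/j = 1/(-1283/491568) = -491568/1283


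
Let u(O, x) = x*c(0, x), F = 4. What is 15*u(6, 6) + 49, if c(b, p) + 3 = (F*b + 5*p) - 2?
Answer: 2299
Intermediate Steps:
c(b, p) = -5 + 4*b + 5*p (c(b, p) = -3 + ((4*b + 5*p) - 2) = -3 + (-2 + 4*b + 5*p) = -5 + 4*b + 5*p)
u(O, x) = x*(-5 + 5*x) (u(O, x) = x*(-5 + 4*0 + 5*x) = x*(-5 + 0 + 5*x) = x*(-5 + 5*x))
15*u(6, 6) + 49 = 15*(5*6*(-1 + 6)) + 49 = 15*(5*6*5) + 49 = 15*150 + 49 = 2250 + 49 = 2299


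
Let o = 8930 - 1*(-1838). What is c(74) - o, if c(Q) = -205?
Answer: -10973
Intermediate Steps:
o = 10768 (o = 8930 + 1838 = 10768)
c(74) - o = -205 - 1*10768 = -205 - 10768 = -10973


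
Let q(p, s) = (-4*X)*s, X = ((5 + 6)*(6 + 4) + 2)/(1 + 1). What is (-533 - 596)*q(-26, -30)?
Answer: -7586880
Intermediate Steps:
X = 56 (X = (11*10 + 2)/2 = (110 + 2)*(1/2) = 112*(1/2) = 56)
q(p, s) = -224*s (q(p, s) = (-4*56)*s = -224*s)
(-533 - 596)*q(-26, -30) = (-533 - 596)*(-224*(-30)) = -1129*6720 = -7586880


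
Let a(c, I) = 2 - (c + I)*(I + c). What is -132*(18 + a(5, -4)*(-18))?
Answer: 0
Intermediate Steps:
a(c, I) = 2 - (I + c)² (a(c, I) = 2 - (I + c)*(I + c) = 2 - (I + c)²)
-132*(18 + a(5, -4)*(-18)) = -132*(18 + (2 - (-4 + 5)²)*(-18)) = -132*(18 + (2 - 1*1²)*(-18)) = -132*(18 + (2 - 1*1)*(-18)) = -132*(18 + (2 - 1)*(-18)) = -132*(18 + 1*(-18)) = -132*(18 - 18) = -132*0 = 0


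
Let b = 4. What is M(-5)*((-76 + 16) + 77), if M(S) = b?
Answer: 68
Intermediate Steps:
M(S) = 4
M(-5)*((-76 + 16) + 77) = 4*((-76 + 16) + 77) = 4*(-60 + 77) = 4*17 = 68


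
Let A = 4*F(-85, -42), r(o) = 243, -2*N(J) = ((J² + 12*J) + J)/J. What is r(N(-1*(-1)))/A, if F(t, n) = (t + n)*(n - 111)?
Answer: 27/8636 ≈ 0.0031264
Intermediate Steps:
N(J) = -(J² + 13*J)/(2*J) (N(J) = -((J² + 12*J) + J)/(2*J) = -(J² + 13*J)/(2*J))
F(t, n) = (-111 + n)*(n + t) (F(t, n) = (n + t)*(-111 + n) = (-111 + n)*(n + t))
A = 77724 (A = 4*((-42)² - 111*(-42) - 111*(-85) - 42*(-85)) = 4*(1764 + 4662 + 9435 + 3570) = 4*19431 = 77724)
r(N(-1*(-1)))/A = 243/77724 = 243*(1/77724) = 27/8636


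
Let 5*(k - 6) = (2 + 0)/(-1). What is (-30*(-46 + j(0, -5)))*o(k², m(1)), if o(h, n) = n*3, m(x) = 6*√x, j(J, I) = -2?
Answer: 25920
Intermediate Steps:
k = 28/5 (k = 6 + ((2 + 0)/(-1))/5 = 6 + (2*(-1))/5 = 6 + (⅕)*(-2) = 6 - ⅖ = 28/5 ≈ 5.6000)
o(h, n) = 3*n
(-30*(-46 + j(0, -5)))*o(k², m(1)) = (-30*(-46 - 2))*(3*(6*√1)) = (-30*(-48))*(3*(6*1)) = 1440*(3*6) = 1440*18 = 25920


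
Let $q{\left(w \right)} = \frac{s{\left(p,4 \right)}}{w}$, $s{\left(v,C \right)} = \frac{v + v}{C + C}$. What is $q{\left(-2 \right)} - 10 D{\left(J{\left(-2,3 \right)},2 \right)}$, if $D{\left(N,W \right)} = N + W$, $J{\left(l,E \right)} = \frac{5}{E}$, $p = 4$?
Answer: $- \frac{223}{6} \approx -37.167$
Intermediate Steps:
$s{\left(v,C \right)} = \frac{v}{C}$ ($s{\left(v,C \right)} = \frac{2 v}{2 C} = 2 v \frac{1}{2 C} = \frac{v}{C}$)
$q{\left(w \right)} = \frac{1}{w}$ ($q{\left(w \right)} = \frac{4 \cdot \frac{1}{4}}{w} = 1 \frac{1}{w} = \frac{1}{w}$)
$q{\left(-2 \right)} - 10 D{\left(J{\left(-2,3 \right)},2 \right)} = \frac{1}{-2} - 10 \left(\frac{5}{3} + 2\right) = - \frac{1}{2} - 10 \left(5 \cdot \frac{1}{3} + 2\right) = - \frac{1}{2} - 10 \left(\frac{5}{3} + 2\right) = - \frac{1}{2} - \frac{110}{3} = - \frac{223}{6}$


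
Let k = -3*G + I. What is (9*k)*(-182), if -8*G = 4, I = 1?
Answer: -4095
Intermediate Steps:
G = -½ (G = -⅛*4 = -½ ≈ -0.50000)
k = 5/2 (k = -3*(-½) + 1 = 3/2 + 1 = 5/2 ≈ 2.5000)
(9*k)*(-182) = (9*(5/2))*(-182) = (45/2)*(-182) = -4095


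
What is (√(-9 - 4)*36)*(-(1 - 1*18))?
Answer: 612*I*√13 ≈ 2206.6*I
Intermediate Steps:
(√(-9 - 4)*36)*(-(1 - 1*18)) = (√(-13)*36)*(-(1 - 18)) = ((I*√13)*36)*(-1*(-17)) = (36*I*√13)*17 = 612*I*√13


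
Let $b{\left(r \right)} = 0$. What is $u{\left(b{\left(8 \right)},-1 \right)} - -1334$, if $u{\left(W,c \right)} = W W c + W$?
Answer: $1334$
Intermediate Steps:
$u{\left(W,c \right)} = W + c W^{2}$ ($u{\left(W,c \right)} = W^{2} c + W = c W^{2} + W = W + c W^{2}$)
$u{\left(b{\left(8 \right)},-1 \right)} - -1334 = 0 \left(1 + 0 \left(-1\right)\right) - -1334 = 0 \left(1 + 0\right) + 1334 = 0 \cdot 1 + 1334 = 0 + 1334 = 1334$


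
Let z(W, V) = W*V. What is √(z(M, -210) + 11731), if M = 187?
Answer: I*√27539 ≈ 165.95*I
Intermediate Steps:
z(W, V) = V*W
√(z(M, -210) + 11731) = √(-210*187 + 11731) = √(-39270 + 11731) = √(-27539) = I*√27539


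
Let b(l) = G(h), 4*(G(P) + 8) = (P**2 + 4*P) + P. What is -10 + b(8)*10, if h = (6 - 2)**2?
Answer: 750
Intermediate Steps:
h = 16 (h = 4**2 = 16)
G(P) = -8 + P**2/4 + 5*P/4 (G(P) = -8 + ((P**2 + 4*P) + P)/4 = -8 + (P**2 + 5*P)/4 = -8 + (P**2/4 + 5*P/4) = -8 + P**2/4 + 5*P/4)
b(l) = 76 (b(l) = -8 + (1/4)*16**2 + (5/4)*16 = -8 + (1/4)*256 + 20 = -8 + 64 + 20 = 76)
-10 + b(8)*10 = -10 + 76*10 = -10 + 760 = 750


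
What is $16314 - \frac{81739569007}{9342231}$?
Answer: $\frac{70669587527}{9342231} \approx 7564.5$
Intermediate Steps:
$16314 - \frac{81739569007}{9342231} = \frac{70669587527}{9342231}$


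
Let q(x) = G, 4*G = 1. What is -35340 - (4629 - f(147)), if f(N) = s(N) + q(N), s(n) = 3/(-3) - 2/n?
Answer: -23502221/588 ≈ -39970.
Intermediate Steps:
G = 1/4 (G = (1/4)*1 = 1/4 ≈ 0.25000)
q(x) = 1/4
s(n) = -1 - 2/n (s(n) = 3*(-1/3) - 2/n = -1 - 2/n)
f(N) = 1/4 + (-2 - N)/N (f(N) = (-2 - N)/N + 1/4 = 1/4 + (-2 - N)/N)
-35340 - (4629 - f(147)) = -35340 - (4629 - (-3/4 - 2/147)) = -35340 - (4629 - 1*(-449/588)) = -35340 - (4629 + 449/588) = -35340 - 1*2722301/588 = -35340 - 2722301/588 = -23502221/588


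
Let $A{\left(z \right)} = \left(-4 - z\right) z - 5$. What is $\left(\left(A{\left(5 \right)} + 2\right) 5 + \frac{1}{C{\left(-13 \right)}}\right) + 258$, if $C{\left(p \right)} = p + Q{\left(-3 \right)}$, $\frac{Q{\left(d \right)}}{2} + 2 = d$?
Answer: $\frac{413}{23} \approx 17.957$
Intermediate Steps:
$Q{\left(d \right)} = -4 + 2 d$
$A{\left(z \right)} = -5 + z \left(-4 - z\right)$ ($A{\left(z \right)} = z \left(-4 - z\right) - 5 = -5 + z \left(-4 - z\right)$)
$C{\left(p \right)} = -10 + p$ ($C{\left(p \right)} = p + \left(-4 + 2 \left(-3\right)\right) = p - 10 = -10 + p$)
$\left(\left(A{\left(5 \right)} + 2\right) 5 + \frac{1}{C{\left(-13 \right)}}\right) + 258 = \left(\left(\left(-5 - 5^{2} - 20\right) + 2\right) 5 + \frac{1}{-10 - 13}\right) + 258 = \left(\left(\left(-5 - 25 - 20\right) + 2\right) 5 + \frac{1}{-23}\right) + 258 = \left(\left(\left(-5 - 25 - 20\right) + 2\right) 5 - \frac{1}{23}\right) + 258 = \left(\left(-50 + 2\right) 5 - \frac{1}{23}\right) + 258 = \left(\left(-48\right) 5 - \frac{1}{23}\right) + 258 = \left(-240 - \frac{1}{23}\right) + 258 = - \frac{5521}{23} + 258 = \frac{413}{23}$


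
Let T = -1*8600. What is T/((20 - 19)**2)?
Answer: -8600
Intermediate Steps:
T = -8600
T/((20 - 19)**2) = -8600/(20 - 19)**2 = -8600/(1**2) = -8600/1 = -8600*1 = -8600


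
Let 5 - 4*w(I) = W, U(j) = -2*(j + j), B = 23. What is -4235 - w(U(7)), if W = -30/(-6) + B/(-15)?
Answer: -254123/60 ≈ -4235.4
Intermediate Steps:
U(j) = -4*j
W = 52/15 (W = -30/(-6) + 23/(-15) = -30*(-⅙) + 23*(-1/15) = 5 - 23/15 = 52/15 ≈ 3.4667)
w(I) = 23/60 (w(I) = 5/4 - ¼*52/15 = 5/4 - 13/15 = 23/60)
-4235 - w(U(7)) = -4235 - 1*23/60 = -4235 - 23/60 = -254123/60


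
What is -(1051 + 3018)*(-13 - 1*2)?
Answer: 61035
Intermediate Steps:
-(1051 + 3018)*(-13 - 1*2) = -4069*(-13 - 2) = -4069*(-15) = -1*(-61035) = 61035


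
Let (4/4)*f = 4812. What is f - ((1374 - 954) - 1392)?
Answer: 5784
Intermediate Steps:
f = 4812
f - ((1374 - 954) - 1392) = 4812 - ((1374 - 954) - 1392) = 4812 - (420 - 1392) = 4812 - 1*(-972) = 4812 + 972 = 5784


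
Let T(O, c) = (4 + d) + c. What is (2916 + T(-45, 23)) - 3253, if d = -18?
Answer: -328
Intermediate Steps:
T(O, c) = -14 + c (T(O, c) = (4 - 18) + c = -14 + c)
(2916 + T(-45, 23)) - 3253 = (2916 + (-14 + 23)) - 3253 = (2916 + 9) - 3253 = 2925 - 3253 = -328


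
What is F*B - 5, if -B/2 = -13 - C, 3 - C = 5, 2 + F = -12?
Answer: -313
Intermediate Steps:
F = -14 (F = -2 - 12 = -14)
C = -2 (C = 3 - 1*5 = 3 - 5 = -2)
B = 22 (B = -2*(-13 - 1*(-2)) = -2*(-13 + 2) = -2*(-11) = 22)
F*B - 5 = -14*22 - 5 = -308 - 5 = -313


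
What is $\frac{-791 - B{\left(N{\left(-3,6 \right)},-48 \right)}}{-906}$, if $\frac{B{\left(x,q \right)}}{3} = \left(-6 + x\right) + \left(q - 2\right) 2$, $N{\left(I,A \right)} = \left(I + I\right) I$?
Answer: $\frac{527}{906} \approx 0.58168$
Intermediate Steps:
$N{\left(I,A \right)} = 2 I^{2}$ ($N{\left(I,A \right)} = 2 I I = 2 I^{2}$)
$B{\left(x,q \right)} = -30 + 3 x + 6 q$ ($B{\left(x,q \right)} = 3 \left(\left(-6 + x\right) + \left(q - 2\right) 2\right) = 3 \left(\left(-6 + x\right) + \left(-2 + q\right) 2\right) = 3 \left(\left(-6 + x\right) + \left(-4 + 2 q\right)\right) = 3 \left(-10 + x + 2 q\right) = -30 + 3 x + 6 q$)
$\frac{-791 - B{\left(N{\left(-3,6 \right)},-48 \right)}}{-906} = \frac{-791 - \left(-30 + 3 \cdot 2 \left(-3\right)^{2} + 6 \left(-48\right)\right)}{-906} = \left(-791 - \left(-30 + 3 \cdot 2 \cdot 9 - 288\right)\right) \left(- \frac{1}{906}\right) = \left(-791 - \left(-30 + 3 \cdot 18 - 288\right)\right) \left(- \frac{1}{906}\right) = \left(-791 - \left(-30 + 54 - 288\right)\right) \left(- \frac{1}{906}\right) = \left(-791 - -264\right) \left(- \frac{1}{906}\right) = \left(-791 + 264\right) \left(- \frac{1}{906}\right) = \left(-527\right) \left(- \frac{1}{906}\right) = \frac{527}{906}$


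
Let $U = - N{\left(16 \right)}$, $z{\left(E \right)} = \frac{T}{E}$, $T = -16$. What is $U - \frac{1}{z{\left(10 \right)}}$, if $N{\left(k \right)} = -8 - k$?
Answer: $\frac{197}{8} \approx 24.625$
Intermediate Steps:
$z{\left(E \right)} = - \frac{16}{E}$
$U = 24$ ($U = - (-8 - 16) = \left(-1\right) \left(-24\right) = 24$)
$U - \frac{1}{z{\left(10 \right)}} = 24 - \frac{1}{\left(-16\right) \frac{1}{10}} = 24 - \frac{1}{- \frac{8}{5}} = 24 - - \frac{5}{8} = 24 + \frac{5}{8} = \frac{197}{8}$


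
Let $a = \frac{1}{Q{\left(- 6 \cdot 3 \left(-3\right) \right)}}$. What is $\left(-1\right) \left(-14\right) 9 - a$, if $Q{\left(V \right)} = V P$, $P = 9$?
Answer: $\frac{61235}{486} \approx 126.0$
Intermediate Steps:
$Q{\left(V \right)} = 9 V$ ($Q{\left(V \right)} = V 9 = 9 V$)
$a = \frac{1}{486}$ ($a = \frac{1}{9 \left(- 6 \cdot 3 \left(-3\right)\right)} = \frac{1}{9 \left(- 18 \left(-3\right)\right)} = \frac{1}{9 \left(\left(-1\right) \left(-54\right)\right)} = \frac{1}{9 \cdot 54} = \frac{1}{486} \approx 0.0020576$)
$\left(-1\right) \left(-14\right) 9 - a = \left(-1\right) \left(-14\right) 9 - \frac{1}{486} = 14 \cdot 9 - \frac{1}{486} = 126 - \frac{1}{486} = \frac{61235}{486}$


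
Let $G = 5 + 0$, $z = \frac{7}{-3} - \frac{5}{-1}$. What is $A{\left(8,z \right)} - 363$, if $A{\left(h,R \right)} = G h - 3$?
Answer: $-326$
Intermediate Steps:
$z = \frac{8}{3}$ ($z = 7 \left(- \frac{1}{3}\right) - -5 = - \frac{7}{3} + 5 = \frac{8}{3} \approx 2.6667$)
$G = 5$
$A{\left(h,R \right)} = -3 + 5 h$ ($A{\left(h,R \right)} = 5 h - 3 = -3 + 5 h$)
$A{\left(8,z \right)} - 363 = \left(-3 + 5 \cdot 8\right) - 363 = \left(-3 + 40\right) - 363 = 37 - 363 = -326$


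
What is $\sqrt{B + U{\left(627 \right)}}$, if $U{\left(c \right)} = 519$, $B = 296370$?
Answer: $\sqrt{296889} \approx 544.88$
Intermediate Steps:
$\sqrt{B + U{\left(627 \right)}} = \sqrt{296370 + 519} = \sqrt{296889}$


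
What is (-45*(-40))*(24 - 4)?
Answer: 36000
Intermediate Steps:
(-45*(-40))*(24 - 4) = 1800*20 = 36000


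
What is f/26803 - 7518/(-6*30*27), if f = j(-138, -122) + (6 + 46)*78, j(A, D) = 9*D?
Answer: 35980139/21710430 ≈ 1.6573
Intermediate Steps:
f = 2958 (f = 9*(-122) + (6 + 46)*78 = -1098 + 52*78 = -1098 + 4056 = 2958)
f/26803 - 7518/(-6*30*27) = 2958/26803 - 7518/(-6*30*27) = 2958*(1/26803) - 7518/((-180*27)) = 2958/26803 - 7518/(-4860) = 2958/26803 - 7518*(-1/4860) = 2958/26803 + 1253/810 = 35980139/21710430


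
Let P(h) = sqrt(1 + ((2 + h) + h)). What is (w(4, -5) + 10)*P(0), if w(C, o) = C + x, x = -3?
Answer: 11*sqrt(3) ≈ 19.053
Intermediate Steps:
w(C, o) = -3 + C (w(C, o) = C - 3 = -3 + C)
P(h) = sqrt(3 + 2*h) (P(h) = sqrt(1 + (2 + 2*h)) = sqrt(3 + 2*h))
(w(4, -5) + 10)*P(0) = ((-3 + 4) + 10)*sqrt(3 + 2*0) = (1 + 10)*sqrt(3 + 0) = 11*sqrt(3)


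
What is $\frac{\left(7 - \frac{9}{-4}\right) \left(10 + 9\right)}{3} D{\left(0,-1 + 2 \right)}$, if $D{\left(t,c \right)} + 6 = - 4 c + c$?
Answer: $- \frac{2109}{4} \approx -527.25$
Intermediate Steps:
$D{\left(t,c \right)} = -6 - 3 c$ ($D{\left(t,c \right)} = -6 + \left(- 4 c + c\right) = -6 - 3 c$)
$\frac{\left(7 - \frac{9}{-4}\right) \left(10 + 9\right)}{3} D{\left(0,-1 + 2 \right)} = \frac{\left(7 - \frac{9}{-4}\right) \left(10 + 9\right)}{3} \left(-6 - 3 \left(-1 + 2\right)\right) = \left(7 - - \frac{9}{4}\right) 19 \cdot \frac{1}{3} \left(-6 - 3\right) = \left(7 + \frac{9}{4}\right) 19 \cdot \frac{1}{3} \left(-6 - 3\right) = \frac{37}{4} \cdot 19 \cdot \frac{1}{3} \left(-9\right) = \frac{703}{4} \cdot \frac{1}{3} \left(-9\right) = \frac{703}{12} \left(-9\right) = - \frac{2109}{4}$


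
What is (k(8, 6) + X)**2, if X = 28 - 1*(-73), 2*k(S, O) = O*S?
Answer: 15625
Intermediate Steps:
k(S, O) = O*S/2 (k(S, O) = (O*S)/2 = O*S/2)
X = 101 (X = 28 + 73 = 101)
(k(8, 6) + X)**2 = ((1/2)*6*8 + 101)**2 = (24 + 101)**2 = 125**2 = 15625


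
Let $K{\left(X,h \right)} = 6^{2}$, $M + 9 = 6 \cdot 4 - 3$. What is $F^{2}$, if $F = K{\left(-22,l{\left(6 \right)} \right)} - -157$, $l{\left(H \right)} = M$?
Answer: $37249$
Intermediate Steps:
$M = 12$ ($M = -9 + \left(6 \cdot 4 - 3\right) = -9 + \left(24 - 3\right) = -9 + 21 = 12$)
$l{\left(H \right)} = 12$
$K{\left(X,h \right)} = 36$
$F = 193$ ($F = 36 - -157 = 36 + 157 = 193$)
$F^{2} = 193^{2} = 37249$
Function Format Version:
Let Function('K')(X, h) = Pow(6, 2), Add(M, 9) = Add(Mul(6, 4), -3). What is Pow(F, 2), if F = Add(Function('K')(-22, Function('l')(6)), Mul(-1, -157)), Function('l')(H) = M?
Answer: 37249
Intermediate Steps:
M = 12 (M = Add(-9, Add(Mul(6, 4), -3)) = Add(-9, Add(24, -3)) = Add(-9, 21) = 12)
Function('l')(H) = 12
Function('K')(X, h) = 36
F = 193 (F = Add(36, Mul(-1, -157)) = Add(36, 157) = 193)
Pow(F, 2) = Pow(193, 2) = 37249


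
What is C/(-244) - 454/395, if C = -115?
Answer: -65351/96380 ≈ -0.67806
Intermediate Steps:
C/(-244) - 454/395 = -115/(-244) - 454/395 = -115*(-1/244) - 454*1/395 = 115/244 - 454/395 = -65351/96380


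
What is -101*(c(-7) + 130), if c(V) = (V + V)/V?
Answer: -13332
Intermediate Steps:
c(V) = 2 (c(V) = (2*V)/V = 2)
-101*(c(-7) + 130) = -101*(2 + 130) = -101*132 = -13332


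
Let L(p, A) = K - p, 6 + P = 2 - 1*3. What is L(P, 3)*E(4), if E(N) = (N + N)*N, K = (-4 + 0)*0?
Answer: 224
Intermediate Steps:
P = -7 (P = -6 + (2 - 1*3) = -6 + (2 - 3) = -6 - 1 = -7)
K = 0 (K = -4*0 = 0)
E(N) = 2*N² (E(N) = (2*N)*N = 2*N²)
L(p, A) = -p (L(p, A) = 0 - p = -p)
L(P, 3)*E(4) = (-1*(-7))*(2*4²) = 7*(2*16) = 7*32 = 224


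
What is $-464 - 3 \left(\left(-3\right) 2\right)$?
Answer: $-446$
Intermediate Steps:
$-464 - 3 \left(\left(-3\right) 2\right) = -464 - -18 = -464 + 18 = -446$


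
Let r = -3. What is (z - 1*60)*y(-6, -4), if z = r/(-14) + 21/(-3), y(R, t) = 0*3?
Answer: 0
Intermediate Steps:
y(R, t) = 0
z = -95/14 (z = -3/(-14) + 21/(-3) = -3*(-1/14) + 21*(-⅓) = 3/14 - 7 = -95/14 ≈ -6.7857)
(z - 1*60)*y(-6, -4) = (-95/14 - 1*60)*0 = (-95/14 - 60)*0 = -935/14*0 = 0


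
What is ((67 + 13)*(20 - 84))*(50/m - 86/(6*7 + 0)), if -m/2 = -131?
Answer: 26152960/2751 ≈ 9506.7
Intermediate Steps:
m = 262 (m = -2*(-131) = 262)
((67 + 13)*(20 - 84))*(50/m - 86/(6*7 + 0)) = ((67 + 13)*(20 - 84))*(50/262 - 86/(6*7 + 0)) = (80*(-64))*(50*(1/262) - 86/(42 + 0)) = -5120*(25/131 - 86/42) = -5120*(25/131 - 86*1/42) = -5120*(25/131 - 43/21) = -5120*(-5108/2751) = 26152960/2751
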